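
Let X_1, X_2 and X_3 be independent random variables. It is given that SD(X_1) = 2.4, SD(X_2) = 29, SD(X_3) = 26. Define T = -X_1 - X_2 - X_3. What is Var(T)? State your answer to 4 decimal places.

1522.7600

Var(X_1) = 5.76, Var(X_2) = 841, Var(X_3) = 676
By independence, Var(T) = (-1)²Var(X_1) + (-1)²Var(X_2) + (-1)²Var(X_3)
= (-1)²·5.76 + (-1)²·841 + (-1)²·676 = 1522.76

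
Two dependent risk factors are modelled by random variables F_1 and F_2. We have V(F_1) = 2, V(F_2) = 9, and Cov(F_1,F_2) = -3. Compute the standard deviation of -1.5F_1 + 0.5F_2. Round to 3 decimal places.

V(-1.5F_1 + 0.5F_2) = (-1.5)²·V(F_1) + (0.5)²·V(F_2) + 2·(-1.5)·(0.5)·Cov(F_1,F_2)
= 2.25·2 + 0.25·9 + -1.5·-3 = 11.25
sd(-1.5F_1 + 0.5F_2) = √11.25 ≈ 3.354

3.354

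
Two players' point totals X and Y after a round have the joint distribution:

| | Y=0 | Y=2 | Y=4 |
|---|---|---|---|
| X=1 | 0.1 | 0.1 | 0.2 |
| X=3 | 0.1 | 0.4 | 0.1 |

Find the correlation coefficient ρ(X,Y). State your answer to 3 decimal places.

-0.175

E[X] = 2.2,  E[Y] = 2.2
E[XY] = 4.6
Cov(X,Y) = E[XY] − E[X]E[Y] = 4.6 − (2.2)(2.2) = -0.24
Var(X) = 0.96,  Var(Y) = 1.96
ρ = -0.24 / √(0.96·1.96) ≈ -0.175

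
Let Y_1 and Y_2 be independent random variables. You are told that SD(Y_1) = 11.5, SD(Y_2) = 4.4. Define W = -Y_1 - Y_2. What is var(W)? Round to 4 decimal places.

var(Y_1) = 132.25, var(Y_2) = 19.36
By independence, var(W) = (-1)²var(Y_1) + (-1)²var(Y_2)
= (-1)²·132.25 + (-1)²·19.36 = 151.61

151.6100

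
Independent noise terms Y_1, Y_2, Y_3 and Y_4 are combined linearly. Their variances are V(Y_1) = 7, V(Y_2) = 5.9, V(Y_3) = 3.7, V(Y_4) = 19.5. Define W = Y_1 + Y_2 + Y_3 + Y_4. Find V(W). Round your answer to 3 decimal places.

36.100

By independence, V(W) = (1)²V(Y_1) + (1)²V(Y_2) + (1)²V(Y_3) + (1)²V(Y_4)
= (1)²·7 + (1)²·5.9 + (1)²·3.7 + (1)²·19.5 = 36.1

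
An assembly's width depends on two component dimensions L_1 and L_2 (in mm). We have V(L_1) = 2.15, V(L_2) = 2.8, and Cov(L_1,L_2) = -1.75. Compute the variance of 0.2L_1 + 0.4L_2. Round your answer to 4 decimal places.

V(0.2L_1 + 0.4L_2) = (0.2)²·V(L_1) + (0.4)²·V(L_2) + 2·(0.2)·(0.4)·Cov(L_1,L_2)
= 0.04·2.15 + 0.16·2.8 + 0.16·-1.75 = 0.254

0.2540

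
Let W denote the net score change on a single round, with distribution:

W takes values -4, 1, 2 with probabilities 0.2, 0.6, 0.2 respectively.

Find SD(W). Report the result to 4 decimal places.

2.1354

E[W] = (-4)(0.2) + (1)(0.6) + (2)(0.2) = 0.2
E[W²] = (-4)²(0.2) + (1)²(0.6) + (2)²(0.2) = 4.6
Var(W) = E[W²] − (E[W])² = 4.6 − (0.2)² = 4.56
SD(W) = √4.56 ≈ 2.1354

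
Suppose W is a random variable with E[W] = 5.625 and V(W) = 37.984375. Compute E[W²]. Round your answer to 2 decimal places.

69.63

E[W²] = V(W) + (E[W])² = 37.984375 + (5.625)² = 69.625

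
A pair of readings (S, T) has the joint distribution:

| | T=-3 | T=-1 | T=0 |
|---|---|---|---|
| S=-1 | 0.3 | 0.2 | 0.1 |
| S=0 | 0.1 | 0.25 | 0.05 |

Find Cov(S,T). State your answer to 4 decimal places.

E[S] = -0.6,  E[T] = -1.65
E[ST] = 1.1
Cov(S,T) = E[ST] − E[S]E[T] = 1.1 − (-0.6)(-1.65) = 0.11

0.1100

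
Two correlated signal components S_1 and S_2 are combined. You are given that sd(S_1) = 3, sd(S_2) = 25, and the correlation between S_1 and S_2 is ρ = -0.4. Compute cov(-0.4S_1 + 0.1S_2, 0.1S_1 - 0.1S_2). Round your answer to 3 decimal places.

Var(S_1) = (3)² = 9;  Var(S_2) = (25)² = 625
cov(S_1,S_2) = ρ·sd(S_1)·sd(S_2) = -0.4·3·25 = -30
cov(-0.4S_1 + 0.1S_2, 0.1S_1 - 0.1S_2) = (-0.4)(0.1)Var(S_1) + (0.1)(-0.1)Var(S_2) + [(-0.4)(-0.1) + (0.1)(0.1)]cov(S_1,S_2)
= -0.04·9 + -0.01·625 + 0.05·-30 = -8.11

-8.110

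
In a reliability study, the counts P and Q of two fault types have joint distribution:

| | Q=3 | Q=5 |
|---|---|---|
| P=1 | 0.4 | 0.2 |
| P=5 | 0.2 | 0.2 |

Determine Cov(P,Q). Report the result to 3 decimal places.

E[P] = 2.6,  E[Q] = 3.8
E[PQ] = 10.2
Cov(P,Q) = E[PQ] − E[P]E[Q] = 10.2 − (2.6)(3.8) = 0.32

0.320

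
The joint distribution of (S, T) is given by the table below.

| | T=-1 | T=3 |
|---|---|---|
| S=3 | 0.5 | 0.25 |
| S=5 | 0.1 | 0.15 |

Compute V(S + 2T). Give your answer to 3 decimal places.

17.710

E[S] = 3.5,  E[T] = 0.6,  E[ST] = 2.5
V(S) = 13 − (3.5)² = 0.75;  V(T) = 4.2 − (0.6)² = 3.84
cov(S,T) = 2.5 − (3.5)(0.6) = 0.4
V(S + 2T) = (1)²·0.75 + (2)²·3.84 + 2·(1)·(2)·0.4 = 17.71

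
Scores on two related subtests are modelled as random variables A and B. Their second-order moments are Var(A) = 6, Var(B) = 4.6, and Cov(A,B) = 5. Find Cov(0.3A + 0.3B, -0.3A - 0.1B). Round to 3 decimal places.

Cov(0.3A + 0.3B, -0.3A - 0.1B) = (0.3)(-0.3)Var(A) + (0.3)(-0.1)Var(B) + [(0.3)(-0.1) + (0.3)(-0.3)]Cov(A,B)
= -0.09·6 + -0.03·4.6 + -0.12·5 = -1.278

-1.278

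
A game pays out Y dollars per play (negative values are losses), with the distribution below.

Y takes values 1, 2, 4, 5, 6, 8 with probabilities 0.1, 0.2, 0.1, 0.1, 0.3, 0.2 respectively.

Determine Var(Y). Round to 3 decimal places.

E[Y] = (1)(0.1) + (2)(0.2) + (4)(0.1) + (5)(0.1) + (6)(0.3) + (8)(0.2) = 4.8
E[Y²] = (1)²(0.1) + (2)²(0.2) + (4)²(0.1) + (5)²(0.1) + (6)²(0.3) + (8)²(0.2) = 28.6
Var(Y) = E[Y²] − (E[Y])² = 28.6 − (4.8)² = 5.56

5.560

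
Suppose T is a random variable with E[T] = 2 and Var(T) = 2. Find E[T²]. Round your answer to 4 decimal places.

E[T²] = Var(T) + (E[T])² = 2 + (2)² = 6

6.0000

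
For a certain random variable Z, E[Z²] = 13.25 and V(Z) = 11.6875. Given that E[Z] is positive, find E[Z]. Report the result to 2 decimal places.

1.25

(E[Z])² = E[Z²] − V(Z) = 13.25 − 11.6875 = 1.5625
E[Z] = √1.5625 = 1.25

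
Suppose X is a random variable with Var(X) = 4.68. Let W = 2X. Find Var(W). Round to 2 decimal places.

Var(2X) = (2)²·Var(X) = 4·4.68 = 18.72

18.72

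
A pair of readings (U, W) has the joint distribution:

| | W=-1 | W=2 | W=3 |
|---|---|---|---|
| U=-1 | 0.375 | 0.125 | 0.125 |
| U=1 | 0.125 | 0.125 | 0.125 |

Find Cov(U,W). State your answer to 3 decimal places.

E[U] = -0.25,  E[W] = 0.75
E[UW] = 0.25
Cov(U,W) = E[UW] − E[U]E[W] = 0.25 − (-0.25)(0.75) = 0.4375

0.438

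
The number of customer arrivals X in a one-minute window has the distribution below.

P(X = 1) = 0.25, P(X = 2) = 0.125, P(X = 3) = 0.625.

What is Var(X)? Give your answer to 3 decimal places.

E[X] = (1)(0.25) + (2)(0.125) + (3)(0.625) = 2.375
E[X²] = (1)²(0.25) + (2)²(0.125) + (3)²(0.625) = 6.375
Var(X) = E[X²] − (E[X])² = 6.375 − (2.375)² = 0.734375

0.734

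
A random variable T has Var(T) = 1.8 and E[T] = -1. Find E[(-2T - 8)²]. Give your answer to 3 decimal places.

E[-2T - 8] = -2·-1 − 8 = -6
Var(-2T - 8) = (-2)²·1.8 = 7.2
E[(-2T - 8)²] = Var((-2T - 8)) + (E[(-2T - 8)])² = 7.2 + (-6)² = 43.2

43.200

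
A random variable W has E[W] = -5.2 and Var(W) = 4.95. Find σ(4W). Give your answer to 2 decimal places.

Var(4W) = (4)²·4.95 = 79.2
σ(4W) = √79.2 ≈ 8.90

8.90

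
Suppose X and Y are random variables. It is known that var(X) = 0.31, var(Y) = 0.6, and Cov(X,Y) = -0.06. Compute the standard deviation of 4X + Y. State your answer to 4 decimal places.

var(4X + Y) = (4)²·var(X) + (1)²·var(Y) + 2·(4)·(1)·Cov(X,Y)
= 16·0.31 + 1·0.6 + 8·-0.06 = 5.08
σ(4X + Y) = √5.08 ≈ 2.2539

2.2539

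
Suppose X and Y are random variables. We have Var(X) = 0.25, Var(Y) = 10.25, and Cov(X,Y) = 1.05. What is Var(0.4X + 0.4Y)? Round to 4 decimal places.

2.0160

Var(0.4X + 0.4Y) = (0.4)²·Var(X) + (0.4)²·Var(Y) + 2·(0.4)·(0.4)·Cov(X,Y)
= 0.16·0.25 + 0.16·10.25 + 0.32·1.05 = 2.016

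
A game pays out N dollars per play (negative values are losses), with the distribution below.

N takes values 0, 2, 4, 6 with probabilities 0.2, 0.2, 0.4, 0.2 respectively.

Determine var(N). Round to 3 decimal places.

E[N] = (0)(0.2) + (2)(0.2) + (4)(0.4) + (6)(0.2) = 3.2
E[N²] = (0)²(0.2) + (2)²(0.2) + (4)²(0.4) + (6)²(0.2) = 14.4
var(N) = E[N²] − (E[N])² = 14.4 − (3.2)² = 4.16

4.160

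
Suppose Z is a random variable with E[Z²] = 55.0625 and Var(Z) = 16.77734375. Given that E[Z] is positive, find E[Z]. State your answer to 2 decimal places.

6.19

(E[Z])² = E[Z²] − Var(Z) = 55.0625 − 16.77734375 = 38.28515625
E[Z] = √38.28515625 = 6.1875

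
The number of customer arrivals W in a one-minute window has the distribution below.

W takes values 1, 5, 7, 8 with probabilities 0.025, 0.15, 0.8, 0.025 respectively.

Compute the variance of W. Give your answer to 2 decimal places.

E[W] = (1)(0.025) + (5)(0.15) + (7)(0.8) + (8)(0.025) = 6.575
E[W²] = (1)²(0.025) + (5)²(0.15) + (7)²(0.8) + (8)²(0.025) = 44.575
var(W) = E[W²] − (E[W])² = 44.575 − (6.575)² = 1.344375

1.34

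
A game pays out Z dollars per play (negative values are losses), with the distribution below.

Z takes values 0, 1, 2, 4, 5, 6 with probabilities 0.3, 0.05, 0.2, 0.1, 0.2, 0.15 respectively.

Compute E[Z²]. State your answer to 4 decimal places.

E[Z²] = (0)²(0.3) + (1)²(0.05) + (2)²(0.2) + (4)²(0.1) + (5)²(0.2) + (6)²(0.15) = 12.85

12.8500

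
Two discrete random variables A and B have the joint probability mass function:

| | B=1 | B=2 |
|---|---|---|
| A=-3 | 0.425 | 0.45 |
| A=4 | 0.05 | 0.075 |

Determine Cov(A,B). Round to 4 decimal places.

E[A] = -2.125,  E[B] = 1.525
E[AB] = -3.175
Cov(A,B) = E[AB] − E[A]E[B] = -3.175 − (-2.125)(1.525) = 0.065625

0.0656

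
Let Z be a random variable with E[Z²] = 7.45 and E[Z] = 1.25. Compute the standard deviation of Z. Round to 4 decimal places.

2.4264

var(Z) = 7.45 − (1.25)² = 5.8875
σ(Z) = √5.8875 ≈ 2.4264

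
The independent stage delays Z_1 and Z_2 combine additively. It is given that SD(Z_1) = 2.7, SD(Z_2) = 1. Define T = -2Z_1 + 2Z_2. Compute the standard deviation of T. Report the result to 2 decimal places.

V(Z_1) = 7.29, V(Z_2) = 1
By independence, V(T) = (-2)²V(Z_1) + (2)²V(Z_2)
= (-2)²·7.29 + (2)²·1 = 33.16
SD(T) = √33.16 ≈ 5.76

5.76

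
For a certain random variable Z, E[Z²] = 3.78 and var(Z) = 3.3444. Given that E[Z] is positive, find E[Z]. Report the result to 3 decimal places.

(E[Z])² = E[Z²] − var(Z) = 3.78 − 3.3444 = 0.4356
E[Z] = √0.4356 = 0.66

0.660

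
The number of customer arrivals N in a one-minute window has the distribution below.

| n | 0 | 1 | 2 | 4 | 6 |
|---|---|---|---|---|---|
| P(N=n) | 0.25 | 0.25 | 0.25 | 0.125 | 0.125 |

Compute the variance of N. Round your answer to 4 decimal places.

E[N] = (0)(0.25) + (1)(0.25) + (2)(0.25) + (4)(0.125) + (6)(0.125) = 2
E[N²] = (0)²(0.25) + (1)²(0.25) + (2)²(0.25) + (4)²(0.125) + (6)²(0.125) = 7.75
V(N) = E[N²] − (E[N])² = 7.75 − (2)² = 3.75

3.7500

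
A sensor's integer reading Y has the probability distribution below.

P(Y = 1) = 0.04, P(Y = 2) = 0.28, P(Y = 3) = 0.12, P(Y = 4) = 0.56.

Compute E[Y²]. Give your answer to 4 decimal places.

E[Y²] = (1)²(0.04) + (2)²(0.28) + (3)²(0.12) + (4)²(0.56) = 11.2

11.2000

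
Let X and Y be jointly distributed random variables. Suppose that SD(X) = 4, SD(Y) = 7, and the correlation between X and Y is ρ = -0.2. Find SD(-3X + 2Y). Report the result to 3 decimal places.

Var(X) = (4)² = 16;  Var(Y) = (7)² = 49
Cov(X,Y) = ρ·SD(X)·SD(Y) = -0.2·4·7 = -5.6
Var(-3X + 2Y) = (-3)²·Var(X) + (2)²·Var(Y) + 2·(-3)·(2)·Cov(X,Y)
= 9·16 + 4·49 + -12·-5.6 = 407.2
SD(-3X + 2Y) = √407.2 ≈ 20.179

20.179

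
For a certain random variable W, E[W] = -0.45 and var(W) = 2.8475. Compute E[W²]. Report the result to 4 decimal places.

E[W²] = var(W) + (E[W])² = 2.8475 + (-0.45)² = 3.05

3.0500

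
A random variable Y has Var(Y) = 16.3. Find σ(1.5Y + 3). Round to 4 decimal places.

6.0560

Var(1.5Y + 3) = (1.5)²·16.3 = 36.675
σ(1.5Y + 3) = √36.675 ≈ 6.0560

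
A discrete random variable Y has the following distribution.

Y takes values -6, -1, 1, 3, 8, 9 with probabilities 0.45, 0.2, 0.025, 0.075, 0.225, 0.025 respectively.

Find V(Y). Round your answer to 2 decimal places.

E[Y] = (-6)(0.45) + (-1)(0.2) + (1)(0.025) + (3)(0.075) + (8)(0.225) + (9)(0.025) = -0.625
E[Y²] = (-6)²(0.45) + (-1)²(0.2) + (1)²(0.025) + (3)²(0.075) + (8)²(0.225) + (9)²(0.025) = 33.525
V(Y) = E[Y²] − (E[Y])² = 33.525 − (-0.625)² = 33.134375

33.13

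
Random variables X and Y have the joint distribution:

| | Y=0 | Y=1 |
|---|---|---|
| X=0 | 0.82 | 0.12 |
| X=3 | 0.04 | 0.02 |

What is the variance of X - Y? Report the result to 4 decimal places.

0.5584

E[X] = 0.18,  E[Y] = 0.14,  E[XY] = 0.06
Var(X) = 0.54 − (0.18)² = 0.5076;  Var(Y) = 0.14 − (0.14)² = 0.1204
Cov(X,Y) = 0.06 − (0.18)(0.14) = 0.0348
Var(X - Y) = (1)²·0.5076 + (-1)²·0.1204 + 2·(1)·(-1)·0.0348 = 0.5584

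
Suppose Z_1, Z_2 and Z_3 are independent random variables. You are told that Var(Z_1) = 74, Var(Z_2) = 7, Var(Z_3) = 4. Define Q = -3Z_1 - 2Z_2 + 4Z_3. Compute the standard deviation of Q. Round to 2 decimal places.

By independence, Var(Q) = (-3)²Var(Z_1) + (-2)²Var(Z_2) + (4)²Var(Z_3)
= (-3)²·74 + (-2)²·7 + (4)²·4 = 758
SD(Q) = √758 ≈ 27.53

27.53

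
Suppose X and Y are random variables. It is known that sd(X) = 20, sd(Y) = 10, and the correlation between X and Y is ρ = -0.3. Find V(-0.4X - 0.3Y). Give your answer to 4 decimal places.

V(X) = (20)² = 400;  V(Y) = (10)² = 100
Cov(X,Y) = ρ·sd(X)·sd(Y) = -0.3·20·10 = -60
V(-0.4X - 0.3Y) = (-0.4)²·V(X) + (-0.3)²·V(Y) + 2·(-0.4)·(-0.3)·Cov(X,Y)
= 0.16·400 + 0.09·100 + 0.24·-60 = 58.6

58.6000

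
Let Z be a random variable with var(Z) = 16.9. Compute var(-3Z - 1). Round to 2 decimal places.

var(-3Z - 1) = (-3)²·var(Z) = 9·16.9 = 152.1

152.10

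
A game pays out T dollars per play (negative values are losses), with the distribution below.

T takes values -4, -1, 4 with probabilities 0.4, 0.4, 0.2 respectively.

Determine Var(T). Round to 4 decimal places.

8.5600

E[T] = (-4)(0.4) + (-1)(0.4) + (4)(0.2) = -1.2
E[T²] = (-4)²(0.4) + (-1)²(0.4) + (4)²(0.2) = 10
Var(T) = E[T²] − (E[T])² = 10 − (-1.2)² = 8.56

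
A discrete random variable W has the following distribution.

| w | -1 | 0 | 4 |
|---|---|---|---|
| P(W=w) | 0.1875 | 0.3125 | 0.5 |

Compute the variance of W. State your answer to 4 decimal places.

4.9023

E[W] = (-1)(0.1875) + (0)(0.3125) + (4)(0.5) = 1.8125
E[W²] = (-1)²(0.1875) + (0)²(0.3125) + (4)²(0.5) = 8.1875
Var(W) = E[W²] − (E[W])² = 8.1875 − (1.8125)² = 4.90234375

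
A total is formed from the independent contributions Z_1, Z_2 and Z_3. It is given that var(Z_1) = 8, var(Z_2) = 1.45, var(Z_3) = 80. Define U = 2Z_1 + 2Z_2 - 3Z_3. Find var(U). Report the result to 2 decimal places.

757.80

By independence, var(U) = (2)²var(Z_1) + (2)²var(Z_2) + (-3)²var(Z_3)
= (2)²·8 + (2)²·1.45 + (-3)²·80 = 757.8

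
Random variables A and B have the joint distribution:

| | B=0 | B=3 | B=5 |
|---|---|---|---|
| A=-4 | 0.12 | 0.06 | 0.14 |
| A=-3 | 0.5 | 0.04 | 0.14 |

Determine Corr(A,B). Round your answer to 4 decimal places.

-0.3218

E[A] = -3.32,  E[B] = 1.7
E[AB] = -5.98
cov(A,B) = E[AB] − E[A]E[B] = -5.98 − (-3.32)(1.7) = -0.336
var(A) = 0.2176,  var(B) = 5.01
ρ = -0.336 / √(0.2176·5.01) ≈ -0.3218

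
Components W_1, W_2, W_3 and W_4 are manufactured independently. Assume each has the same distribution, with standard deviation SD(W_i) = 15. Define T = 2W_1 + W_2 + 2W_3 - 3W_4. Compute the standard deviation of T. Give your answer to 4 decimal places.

63.6396

var(W_i) = (15)² = 225
By independence, var(T) = (2)²var(W_1) + (1)²var(W_2) + (2)²var(W_3) + (-3)²var(W_4)
= (2)²·225 + (1)²·225 + (2)²·225 + (-3)²·225 = 4050
SD(T) = √4050 ≈ 63.6396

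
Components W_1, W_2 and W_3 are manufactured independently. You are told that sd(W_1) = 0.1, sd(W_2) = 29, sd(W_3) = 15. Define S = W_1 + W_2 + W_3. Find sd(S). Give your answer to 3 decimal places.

Var(W_1) = 0.01, Var(W_2) = 841, Var(W_3) = 225
By independence, Var(S) = (1)²Var(W_1) + (1)²Var(W_2) + (1)²Var(W_3)
= (1)²·0.01 + (1)²·841 + (1)²·225 = 1066.01
sd(S) = √1066.01 ≈ 32.650

32.650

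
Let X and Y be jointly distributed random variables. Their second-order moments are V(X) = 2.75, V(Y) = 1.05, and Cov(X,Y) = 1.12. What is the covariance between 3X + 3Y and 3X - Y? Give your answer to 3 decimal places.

Cov(3X + 3Y, 3X - Y) = (3)(3)V(X) + (3)(-1)V(Y) + [(3)(-1) + (3)(3)]Cov(X,Y)
= 9·2.75 + -3·1.05 + 6·1.12 = 28.32

28.320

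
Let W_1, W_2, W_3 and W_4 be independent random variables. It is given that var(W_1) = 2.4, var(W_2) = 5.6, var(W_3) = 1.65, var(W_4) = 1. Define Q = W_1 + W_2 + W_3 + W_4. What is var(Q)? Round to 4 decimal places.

10.6500

By independence, var(Q) = (1)²var(W_1) + (1)²var(W_2) + (1)²var(W_3) + (1)²var(W_4)
= (1)²·2.4 + (1)²·5.6 + (1)²·1.65 + (1)²·1 = 10.65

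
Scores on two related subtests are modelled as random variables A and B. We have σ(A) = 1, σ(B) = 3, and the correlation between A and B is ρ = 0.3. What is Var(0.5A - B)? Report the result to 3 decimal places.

Var(A) = (1)² = 1;  Var(B) = (3)² = 9
cov(A,B) = ρ·σ(A)·σ(B) = 0.3·1·3 = 0.9
Var(0.5A - B) = (0.5)²·Var(A) + (-1)²·Var(B) + 2·(0.5)·(-1)·cov(A,B)
= 0.25·1 + 1·9 + -1·0.9 = 8.35

8.350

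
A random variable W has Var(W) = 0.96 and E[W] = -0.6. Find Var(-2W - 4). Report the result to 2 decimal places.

Var(-2W - 4) = (-2)²·Var(W) = 4·0.96 = 3.84

3.84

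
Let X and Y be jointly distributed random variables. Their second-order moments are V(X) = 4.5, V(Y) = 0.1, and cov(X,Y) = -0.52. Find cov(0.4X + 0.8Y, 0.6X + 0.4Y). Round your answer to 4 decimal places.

0.7792

cov(0.4X + 0.8Y, 0.6X + 0.4Y) = (0.4)(0.6)V(X) + (0.8)(0.4)V(Y) + [(0.4)(0.4) + (0.8)(0.6)]cov(X,Y)
= 0.24·4.5 + 0.32·0.1 + 0.64·-0.52 = 0.7792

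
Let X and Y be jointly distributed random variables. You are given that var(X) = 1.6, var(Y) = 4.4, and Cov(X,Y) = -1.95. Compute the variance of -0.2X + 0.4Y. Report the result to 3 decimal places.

1.080

var(-0.2X + 0.4Y) = (-0.2)²·var(X) + (0.4)²·var(Y) + 2·(-0.2)·(0.4)·Cov(X,Y)
= 0.04·1.6 + 0.16·4.4 + -0.16·-1.95 = 1.08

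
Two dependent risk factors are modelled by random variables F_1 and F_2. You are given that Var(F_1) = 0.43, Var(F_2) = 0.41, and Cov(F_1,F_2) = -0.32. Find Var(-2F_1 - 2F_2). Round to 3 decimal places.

0.800

Var(-2F_1 - 2F_2) = (-2)²·Var(F_1) + (-2)²·Var(F_2) + 2·(-2)·(-2)·Cov(F_1,F_2)
= 4·0.43 + 4·0.41 + 8·-0.32 = 0.8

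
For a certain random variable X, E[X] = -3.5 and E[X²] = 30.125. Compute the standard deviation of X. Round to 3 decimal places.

Var(X) = 30.125 − (-3.5)² = 17.875
σ(X) = √17.875 ≈ 4.228

4.228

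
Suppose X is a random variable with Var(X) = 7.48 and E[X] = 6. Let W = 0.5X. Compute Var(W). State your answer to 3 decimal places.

1.870

Var(0.5X) = (0.5)²·Var(X) = 0.25·7.48 = 1.87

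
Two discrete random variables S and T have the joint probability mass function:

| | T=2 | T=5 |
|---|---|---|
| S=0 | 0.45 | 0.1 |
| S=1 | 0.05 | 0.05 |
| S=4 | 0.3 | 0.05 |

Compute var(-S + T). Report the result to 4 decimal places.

E[S] = 1.5,  E[T] = 2.6,  E[ST] = 3.75
var(S) = 5.7 − (1.5)² = 3.45;  var(T) = 8.2 − (2.6)² = 1.44
Cov(S,T) = 3.75 − (1.5)(2.6) = -0.15
var(-S + T) = (-1)²·3.45 + (1)²·1.44 + 2·(-1)·(1)·-0.15 = 5.19

5.1900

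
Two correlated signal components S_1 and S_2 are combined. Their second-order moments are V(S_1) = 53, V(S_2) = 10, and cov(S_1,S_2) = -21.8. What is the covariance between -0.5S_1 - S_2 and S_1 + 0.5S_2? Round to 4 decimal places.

-4.2500

cov(-0.5S_1 - S_2, S_1 + 0.5S_2) = (-0.5)(1)V(S_1) + (-1)(0.5)V(S_2) + [(-0.5)(0.5) + (-1)(1)]cov(S_1,S_2)
= -0.5·53 + -0.5·10 + -1.25·-21.8 = -4.25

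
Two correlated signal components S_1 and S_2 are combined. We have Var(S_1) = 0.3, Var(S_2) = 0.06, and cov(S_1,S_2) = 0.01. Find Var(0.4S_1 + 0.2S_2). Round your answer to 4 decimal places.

Var(0.4S_1 + 0.2S_2) = (0.4)²·Var(S_1) + (0.2)²·Var(S_2) + 2·(0.4)·(0.2)·cov(S_1,S_2)
= 0.16·0.3 + 0.04·0.06 + 0.16·0.01 = 0.052

0.0520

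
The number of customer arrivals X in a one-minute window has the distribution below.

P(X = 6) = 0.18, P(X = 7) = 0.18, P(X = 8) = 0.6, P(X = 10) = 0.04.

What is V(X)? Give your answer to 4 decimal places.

0.8484

E[X] = (6)(0.18) + (7)(0.18) + (8)(0.6) + (10)(0.04) = 7.54
E[X²] = (6)²(0.18) + (7)²(0.18) + (8)²(0.6) + (10)²(0.04) = 57.7
V(X) = E[X²] − (E[X])² = 57.7 − (7.54)² = 0.8484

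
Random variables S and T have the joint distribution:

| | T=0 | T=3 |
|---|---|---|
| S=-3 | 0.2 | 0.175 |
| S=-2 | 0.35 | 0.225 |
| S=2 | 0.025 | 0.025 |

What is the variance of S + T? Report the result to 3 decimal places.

E[S] = -2.175,  E[T] = 1.275,  E[ST] = -2.775
var(S) = 5.875 − (-2.175)² = 1.144375;  var(T) = 3.825 − (1.275)² = 2.199375
Cov(S,T) = -2.775 − (-2.175)(1.275) = -0.001875
var(S + T) = (1)²·1.144375 + (1)²·2.199375 + 2·(1)·(1)·-0.001875 = 3.34

3.340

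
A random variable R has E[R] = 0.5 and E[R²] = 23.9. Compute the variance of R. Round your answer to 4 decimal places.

23.6500

Var(R) = 23.9 − (0.5)² = 23.65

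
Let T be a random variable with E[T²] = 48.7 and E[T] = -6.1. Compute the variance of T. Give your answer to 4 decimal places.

Var(T) = 48.7 − (-6.1)² = 11.49

11.4900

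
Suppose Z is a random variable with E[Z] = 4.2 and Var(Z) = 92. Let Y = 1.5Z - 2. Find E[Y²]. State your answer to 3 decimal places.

225.490

E[1.5Z - 2] = 1.5·4.2 − 2 = 4.3
Var(1.5Z - 2) = (1.5)²·92 = 207
E[Y²] = Var(Y) + (E[Y])² = 207 + (4.3)² = 225.49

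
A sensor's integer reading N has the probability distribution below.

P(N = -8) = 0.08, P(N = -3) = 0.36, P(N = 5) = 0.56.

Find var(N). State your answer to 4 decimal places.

E[N] = (-8)(0.08) + (-3)(0.36) + (5)(0.56) = 1.08
E[N²] = (-8)²(0.08) + (-3)²(0.36) + (5)²(0.56) = 22.36
var(N) = E[N²] − (E[N])² = 22.36 − (1.08)² = 21.1936

21.1936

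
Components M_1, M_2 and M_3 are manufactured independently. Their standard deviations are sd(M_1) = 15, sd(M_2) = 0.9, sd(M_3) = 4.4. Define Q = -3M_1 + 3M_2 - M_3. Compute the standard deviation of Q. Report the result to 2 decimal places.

45.30

var(M_1) = 225, var(M_2) = 0.81, var(M_3) = 19.36
By independence, var(Q) = (-3)²var(M_1) + (3)²var(M_2) + (-1)²var(M_3)
= (-3)²·225 + (3)²·0.81 + (-1)²·19.36 = 2051.65
sd(Q) = √2051.65 ≈ 45.30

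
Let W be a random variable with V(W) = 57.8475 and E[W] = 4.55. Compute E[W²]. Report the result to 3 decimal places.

E[W²] = V(W) + (E[W])² = 57.8475 + (4.55)² = 78.55

78.550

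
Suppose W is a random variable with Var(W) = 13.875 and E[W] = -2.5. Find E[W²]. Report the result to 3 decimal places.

20.125

E[W²] = Var(W) + (E[W])² = 13.875 + (-2.5)² = 20.125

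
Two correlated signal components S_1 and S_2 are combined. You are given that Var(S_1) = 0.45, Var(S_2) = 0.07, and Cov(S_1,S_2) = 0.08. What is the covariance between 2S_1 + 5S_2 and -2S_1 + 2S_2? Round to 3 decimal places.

-1.580

Cov(2S_1 + 5S_2, -2S_1 + 2S_2) = (2)(-2)Var(S_1) + (5)(2)Var(S_2) + [(2)(2) + (5)(-2)]Cov(S_1,S_2)
= -4·0.45 + 10·0.07 + -6·0.08 = -1.58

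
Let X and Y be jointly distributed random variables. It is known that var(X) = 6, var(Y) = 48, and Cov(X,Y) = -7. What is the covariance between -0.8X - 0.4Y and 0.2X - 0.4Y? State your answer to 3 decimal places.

5.040

Cov(-0.8X - 0.4Y, 0.2X - 0.4Y) = (-0.8)(0.2)var(X) + (-0.4)(-0.4)var(Y) + [(-0.8)(-0.4) + (-0.4)(0.2)]Cov(X,Y)
= -0.16·6 + 0.16·48 + 0.24·-7 = 5.04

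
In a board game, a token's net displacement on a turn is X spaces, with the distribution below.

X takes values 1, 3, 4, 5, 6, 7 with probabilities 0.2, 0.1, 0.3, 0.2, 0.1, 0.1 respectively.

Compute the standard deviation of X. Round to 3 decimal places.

1.844

E[X] = (1)(0.2) + (3)(0.1) + (4)(0.3) + (5)(0.2) + (6)(0.1) + (7)(0.1) = 4
E[X²] = (1)²(0.2) + (3)²(0.1) + (4)²(0.3) + (5)²(0.2) + (6)²(0.1) + (7)²(0.1) = 19.4
var(X) = E[X²] − (E[X])² = 19.4 − (4)² = 3.4
SD(X) = √3.4 ≈ 1.844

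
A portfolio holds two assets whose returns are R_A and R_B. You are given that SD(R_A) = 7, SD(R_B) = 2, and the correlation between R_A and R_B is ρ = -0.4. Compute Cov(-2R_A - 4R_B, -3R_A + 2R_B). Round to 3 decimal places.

217.200

var(R_A) = (7)² = 49;  var(R_B) = (2)² = 4
Cov(R_A,R_B) = ρ·SD(R_A)·SD(R_B) = -0.4·7·2 = -5.6
Cov(-2R_A - 4R_B, -3R_A + 2R_B) = (-2)(-3)var(R_A) + (-4)(2)var(R_B) + [(-2)(2) + (-4)(-3)]Cov(R_A,R_B)
= 6·49 + -8·4 + 8·-5.6 = 217.2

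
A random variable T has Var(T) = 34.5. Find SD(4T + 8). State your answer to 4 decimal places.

Var(4T + 8) = (4)²·34.5 = 552
SD(4T + 8) = √552 ≈ 23.4947

23.4947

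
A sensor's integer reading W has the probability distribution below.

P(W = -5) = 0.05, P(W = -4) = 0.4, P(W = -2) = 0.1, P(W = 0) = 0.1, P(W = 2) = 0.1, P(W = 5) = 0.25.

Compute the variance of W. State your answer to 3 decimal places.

14.340

E[W] = (-5)(0.05) + (-4)(0.4) + (-2)(0.1) + (0)(0.1) + (2)(0.1) + (5)(0.25) = -0.6
E[W²] = (-5)²(0.05) + (-4)²(0.4) + (-2)²(0.1) + (0)²(0.1) + (2)²(0.1) + (5)²(0.25) = 14.7
Var(W) = E[W²] − (E[W])² = 14.7 − (-0.6)² = 14.34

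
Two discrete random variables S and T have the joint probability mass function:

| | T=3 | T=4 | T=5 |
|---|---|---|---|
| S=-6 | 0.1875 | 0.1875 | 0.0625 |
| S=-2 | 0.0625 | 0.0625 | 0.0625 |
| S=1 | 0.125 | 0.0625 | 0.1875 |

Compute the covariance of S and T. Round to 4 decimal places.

0.6484

E[S] = -2.625,  E[T] = 3.9375
E[ST] = -9.6875
Cov(S,T) = E[ST] − E[S]E[T] = -9.6875 − (-2.625)(3.9375) = 0.6484375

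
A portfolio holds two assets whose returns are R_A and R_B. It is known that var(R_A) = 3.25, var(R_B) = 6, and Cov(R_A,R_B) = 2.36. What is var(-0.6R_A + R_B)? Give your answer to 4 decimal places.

4.3380

var(-0.6R_A + R_B) = (-0.6)²·var(R_A) + (1)²·var(R_B) + 2·(-0.6)·(1)·Cov(R_A,R_B)
= 0.36·3.25 + 1·6 + -1.2·2.36 = 4.338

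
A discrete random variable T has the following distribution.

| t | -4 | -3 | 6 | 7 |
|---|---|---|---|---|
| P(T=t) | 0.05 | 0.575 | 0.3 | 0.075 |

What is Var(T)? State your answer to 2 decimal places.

E[T] = (-4)(0.05) + (-3)(0.575) + (6)(0.3) + (7)(0.075) = 0.4
E[T²] = (-4)²(0.05) + (-3)²(0.575) + (6)²(0.3) + (7)²(0.075) = 20.45
Var(T) = E[T²] − (E[T])² = 20.45 − (0.4)² = 20.29

20.29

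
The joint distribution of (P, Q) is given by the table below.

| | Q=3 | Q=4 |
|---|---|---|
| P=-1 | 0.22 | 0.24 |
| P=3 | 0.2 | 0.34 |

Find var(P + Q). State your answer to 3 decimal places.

E[P] = 1.16,  E[Q] = 3.58,  E[PQ] = 4.26
var(P) = 5.32 − (1.16)² = 3.9744;  var(Q) = 13.06 − (3.58)² = 0.2436
Cov(P,Q) = 4.26 − (1.16)(3.58) = 0.1072
var(P + Q) = (1)²·3.9744 + (1)²·0.2436 + 2·(1)·(1)·0.1072 = 4.4324

4.432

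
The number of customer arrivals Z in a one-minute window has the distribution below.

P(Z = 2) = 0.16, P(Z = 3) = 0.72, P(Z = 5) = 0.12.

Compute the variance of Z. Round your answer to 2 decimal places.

E[Z] = (2)(0.16) + (3)(0.72) + (5)(0.12) = 3.08
E[Z²] = (2)²(0.16) + (3)²(0.72) + (5)²(0.12) = 10.12
Var(Z) = E[Z²] − (E[Z])² = 10.12 − (3.08)² = 0.6336

0.63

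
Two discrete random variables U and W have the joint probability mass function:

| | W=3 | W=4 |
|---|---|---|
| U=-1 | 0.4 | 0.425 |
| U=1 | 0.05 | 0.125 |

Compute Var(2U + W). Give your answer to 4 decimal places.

E[U] = -0.65,  E[W] = 3.55,  E[UW] = -2.25
Var(U) = 1 − (-0.65)² = 0.5775;  Var(W) = 12.85 − (3.55)² = 0.2475
Cov(U,W) = -2.25 − (-0.65)(3.55) = 0.0575
Var(2U + W) = (2)²·0.5775 + (1)²·0.2475 + 2·(2)·(1)·0.0575 = 2.7875

2.7875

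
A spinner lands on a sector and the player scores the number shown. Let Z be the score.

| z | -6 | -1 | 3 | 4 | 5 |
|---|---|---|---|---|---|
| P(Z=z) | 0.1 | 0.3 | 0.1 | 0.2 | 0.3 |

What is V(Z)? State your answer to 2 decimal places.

E[Z] = (-6)(0.1) + (-1)(0.3) + (3)(0.1) + (4)(0.2) + (5)(0.3) = 1.7
E[Z²] = (-6)²(0.1) + (-1)²(0.3) + (3)²(0.1) + (4)²(0.2) + (5)²(0.3) = 15.5
V(Z) = E[Z²] − (E[Z])² = 15.5 − (1.7)² = 12.61

12.61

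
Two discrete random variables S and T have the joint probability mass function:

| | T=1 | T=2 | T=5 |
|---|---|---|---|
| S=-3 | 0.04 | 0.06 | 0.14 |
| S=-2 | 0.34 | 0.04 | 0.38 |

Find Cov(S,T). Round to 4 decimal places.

E[S] = -2.24,  E[T] = 3.18
E[ST] = -7.22
Cov(S,T) = E[ST] − E[S]E[T] = -7.22 − (-2.24)(3.18) = -0.0968

-0.0968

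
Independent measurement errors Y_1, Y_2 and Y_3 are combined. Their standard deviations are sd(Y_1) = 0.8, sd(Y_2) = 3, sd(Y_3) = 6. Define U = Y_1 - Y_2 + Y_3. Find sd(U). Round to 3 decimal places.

6.756

V(Y_1) = 0.64, V(Y_2) = 9, V(Y_3) = 36
By independence, V(U) = (1)²V(Y_1) + (-1)²V(Y_2) + (1)²V(Y_3)
= (1)²·0.64 + (-1)²·9 + (1)²·36 = 45.64
sd(U) = √45.64 ≈ 6.756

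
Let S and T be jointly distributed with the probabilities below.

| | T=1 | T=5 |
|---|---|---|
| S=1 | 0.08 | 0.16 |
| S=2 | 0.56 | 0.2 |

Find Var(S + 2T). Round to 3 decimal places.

E[S] = 1.76,  E[T] = 2.44,  E[ST] = 4
Var(S) = 3.28 − (1.76)² = 0.1824;  Var(T) = 9.64 − (2.44)² = 3.6864
cov(S,T) = 4 − (1.76)(2.44) = -0.2944
Var(S + 2T) = (1)²·0.1824 + (2)²·3.6864 + 2·(1)·(2)·-0.2944 = 13.7504

13.750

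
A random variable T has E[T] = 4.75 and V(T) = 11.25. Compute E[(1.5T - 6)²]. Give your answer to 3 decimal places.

26.578

E[1.5T - 6] = 1.5·4.75 − 6 = 1.125
V(1.5T - 6) = (1.5)²·11.25 = 25.3125
E[(1.5T - 6)²] = V((1.5T - 6)) + (E[(1.5T - 6)])² = 25.3125 + (1.125)² = 26.578125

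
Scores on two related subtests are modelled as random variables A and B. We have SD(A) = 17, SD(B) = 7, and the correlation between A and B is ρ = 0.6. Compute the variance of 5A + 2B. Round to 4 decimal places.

8849.0000

Var(A) = (17)² = 289;  Var(B) = (7)² = 49
Cov(A,B) = ρ·SD(A)·SD(B) = 0.6·17·7 = 71.4
Var(5A + 2B) = (5)²·Var(A) + (2)²·Var(B) + 2·(5)·(2)·Cov(A,B)
= 25·289 + 4·49 + 20·71.4 = 8849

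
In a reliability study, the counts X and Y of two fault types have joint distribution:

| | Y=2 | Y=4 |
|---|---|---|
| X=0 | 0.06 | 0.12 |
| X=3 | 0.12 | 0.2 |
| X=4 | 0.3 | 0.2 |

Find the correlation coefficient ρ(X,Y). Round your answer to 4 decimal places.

E[X] = 2.96,  E[Y] = 3.04
E[XY] = 8.72
Cov(X,Y) = E[XY] − E[X]E[Y] = 8.72 − (2.96)(3.04) = -0.2784
Var(X) = 2.1184,  Var(Y) = 0.9984
ρ = -0.2784 / √(2.1184·0.9984) ≈ -0.1914

-0.1914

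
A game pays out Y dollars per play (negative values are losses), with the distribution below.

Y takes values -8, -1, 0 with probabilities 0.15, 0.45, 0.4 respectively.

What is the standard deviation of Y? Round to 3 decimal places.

E[Y] = (-8)(0.15) + (-1)(0.45) + (0)(0.4) = -1.65
E[Y²] = (-8)²(0.15) + (-1)²(0.45) + (0)²(0.4) = 10.05
Var(Y) = E[Y²] − (E[Y])² = 10.05 − (-1.65)² = 7.3275
σ(Y) = √7.3275 ≈ 2.707

2.707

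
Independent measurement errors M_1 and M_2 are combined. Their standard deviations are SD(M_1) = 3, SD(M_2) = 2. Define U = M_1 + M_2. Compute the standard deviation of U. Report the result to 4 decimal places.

var(M_1) = 9, var(M_2) = 4
By independence, var(U) = (1)²var(M_1) + (1)²var(M_2)
= (1)²·9 + (1)²·4 = 13
SD(U) = √13 ≈ 3.6056

3.6056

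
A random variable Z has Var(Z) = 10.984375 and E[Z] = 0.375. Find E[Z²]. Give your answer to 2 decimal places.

11.13

E[Z²] = Var(Z) + (E[Z])² = 10.984375 + (0.375)² = 11.125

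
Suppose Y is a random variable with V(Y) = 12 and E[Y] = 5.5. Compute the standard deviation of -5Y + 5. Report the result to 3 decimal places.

V(-5Y + 5) = (-5)²·12 = 300
SD(-5Y + 5) = √300 ≈ 17.321

17.321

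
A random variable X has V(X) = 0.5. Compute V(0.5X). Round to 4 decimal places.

V(0.5X) = (0.5)²·V(X) = 0.25·0.5 = 0.125

0.1250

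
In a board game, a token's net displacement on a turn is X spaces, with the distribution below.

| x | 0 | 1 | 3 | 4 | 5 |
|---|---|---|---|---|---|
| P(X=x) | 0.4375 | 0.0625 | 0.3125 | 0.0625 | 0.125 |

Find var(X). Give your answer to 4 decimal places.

3.4844

E[X] = (0)(0.4375) + (1)(0.0625) + (3)(0.3125) + (4)(0.0625) + (5)(0.125) = 1.875
E[X²] = (0)²(0.4375) + (1)²(0.0625) + (3)²(0.3125) + (4)²(0.0625) + (5)²(0.125) = 7
var(X) = E[X²] − (E[X])² = 7 − (1.875)² = 3.484375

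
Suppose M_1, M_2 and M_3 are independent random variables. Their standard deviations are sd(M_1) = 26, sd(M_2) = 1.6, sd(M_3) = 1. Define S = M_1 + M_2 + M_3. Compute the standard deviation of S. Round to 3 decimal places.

Var(M_1) = 676, Var(M_2) = 2.56, Var(M_3) = 1
By independence, Var(S) = (1)²Var(M_1) + (1)²Var(M_2) + (1)²Var(M_3)
= (1)²·676 + (1)²·2.56 + (1)²·1 = 679.56
sd(S) = √679.56 ≈ 26.068

26.068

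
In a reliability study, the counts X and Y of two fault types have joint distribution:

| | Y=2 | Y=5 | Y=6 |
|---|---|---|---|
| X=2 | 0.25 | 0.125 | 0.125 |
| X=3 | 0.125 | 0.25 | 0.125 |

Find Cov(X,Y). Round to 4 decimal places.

0.1875

E[X] = 2.5,  E[Y] = 4.125
E[XY] = 10.5
Cov(X,Y) = E[XY] − E[X]E[Y] = 10.5 − (2.5)(4.125) = 0.1875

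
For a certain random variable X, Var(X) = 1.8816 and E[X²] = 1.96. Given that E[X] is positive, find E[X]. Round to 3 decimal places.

0.280

(E[X])² = E[X²] − Var(X) = 1.96 − 1.8816 = 0.0784
E[X] = √0.0784 = 0.28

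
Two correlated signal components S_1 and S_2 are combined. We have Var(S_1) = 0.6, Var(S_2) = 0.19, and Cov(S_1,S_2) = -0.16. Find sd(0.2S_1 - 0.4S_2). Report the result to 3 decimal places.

Var(0.2S_1 - 0.4S_2) = (0.2)²·Var(S_1) + (-0.4)²·Var(S_2) + 2·(0.2)·(-0.4)·Cov(S_1,S_2)
= 0.04·0.6 + 0.16·0.19 + -0.16·-0.16 = 0.08
sd(0.2S_1 - 0.4S_2) = √0.08 ≈ 0.283

0.283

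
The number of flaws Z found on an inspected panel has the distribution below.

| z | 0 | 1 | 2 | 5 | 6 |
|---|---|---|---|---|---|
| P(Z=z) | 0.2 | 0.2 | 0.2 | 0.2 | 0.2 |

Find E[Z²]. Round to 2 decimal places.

E[Z²] = (0)²(0.2) + (1)²(0.2) + (2)²(0.2) + (5)²(0.2) + (6)²(0.2) = 13.2

13.20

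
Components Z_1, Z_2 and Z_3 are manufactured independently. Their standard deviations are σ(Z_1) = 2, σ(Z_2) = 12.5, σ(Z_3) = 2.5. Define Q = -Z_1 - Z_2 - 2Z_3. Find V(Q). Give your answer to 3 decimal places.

185.250

V(Z_1) = 4, V(Z_2) = 156.25, V(Z_3) = 6.25
By independence, V(Q) = (-1)²V(Z_1) + (-1)²V(Z_2) + (-2)²V(Z_3)
= (-1)²·4 + (-1)²·156.25 + (-2)²·6.25 = 185.25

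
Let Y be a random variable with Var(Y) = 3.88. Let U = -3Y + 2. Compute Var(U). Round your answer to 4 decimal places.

Var(-3Y + 2) = (-3)²·Var(Y) = 9·3.88 = 34.92

34.9200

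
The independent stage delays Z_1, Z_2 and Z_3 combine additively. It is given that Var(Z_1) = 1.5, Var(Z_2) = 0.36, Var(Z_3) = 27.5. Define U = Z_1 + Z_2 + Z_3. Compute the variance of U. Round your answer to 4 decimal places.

29.3600

By independence, Var(U) = (1)²Var(Z_1) + (1)²Var(Z_2) + (1)²Var(Z_3)
= (1)²·1.5 + (1)²·0.36 + (1)²·27.5 = 29.36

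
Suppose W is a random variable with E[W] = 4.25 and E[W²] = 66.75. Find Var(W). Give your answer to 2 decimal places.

48.69

Var(W) = 66.75 − (4.25)² = 48.6875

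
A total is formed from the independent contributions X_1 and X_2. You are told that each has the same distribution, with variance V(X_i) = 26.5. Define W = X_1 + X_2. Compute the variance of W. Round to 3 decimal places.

By independence, V(W) = (1)²V(X_1) + (1)²V(X_2)
= (1)²·26.5 + (1)²·26.5 = 53

53.000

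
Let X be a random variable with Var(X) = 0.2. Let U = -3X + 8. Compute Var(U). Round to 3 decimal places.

Var(-3X + 8) = (-3)²·Var(X) = 9·0.2 = 1.8

1.800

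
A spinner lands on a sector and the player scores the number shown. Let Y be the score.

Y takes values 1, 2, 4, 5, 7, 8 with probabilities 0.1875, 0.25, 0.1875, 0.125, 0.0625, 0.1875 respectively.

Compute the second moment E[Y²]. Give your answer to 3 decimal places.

E[Y²] = (1)²(0.1875) + (2)²(0.25) + (4)²(0.1875) + (5)²(0.125) + (7)²(0.0625) + (8)²(0.1875) = 22.375

22.375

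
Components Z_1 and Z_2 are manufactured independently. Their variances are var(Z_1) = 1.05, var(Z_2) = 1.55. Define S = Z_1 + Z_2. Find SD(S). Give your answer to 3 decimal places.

By independence, var(S) = (1)²var(Z_1) + (1)²var(Z_2)
= (1)²·1.05 + (1)²·1.55 = 2.6
SD(S) = √2.6 ≈ 1.612

1.612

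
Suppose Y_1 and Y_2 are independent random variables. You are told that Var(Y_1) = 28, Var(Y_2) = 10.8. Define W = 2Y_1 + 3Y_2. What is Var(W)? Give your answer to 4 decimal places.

209.2000

By independence, Var(W) = (2)²Var(Y_1) + (3)²Var(Y_2)
= (2)²·28 + (3)²·10.8 = 209.2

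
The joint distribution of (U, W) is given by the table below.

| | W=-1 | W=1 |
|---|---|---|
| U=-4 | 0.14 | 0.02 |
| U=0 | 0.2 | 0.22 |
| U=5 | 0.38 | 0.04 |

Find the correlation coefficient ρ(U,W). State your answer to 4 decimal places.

E[U] = 1.46,  E[W] = -0.44
E[UW] = -1.22
Cov(U,W) = E[UW] − E[U]E[W] = -1.22 − (1.46)(-0.44) = -0.5776
Var(U) = 10.9284,  Var(W) = 0.8064
ρ = -0.5776 / √(10.9284·0.8064) ≈ -0.1946

-0.1946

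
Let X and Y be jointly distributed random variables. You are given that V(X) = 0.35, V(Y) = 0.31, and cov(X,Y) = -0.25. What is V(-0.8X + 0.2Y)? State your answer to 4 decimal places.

0.3164

V(-0.8X + 0.2Y) = (-0.8)²·V(X) + (0.2)²·V(Y) + 2·(-0.8)·(0.2)·cov(X,Y)
= 0.64·0.35 + 0.04·0.31 + -0.32·-0.25 = 0.3164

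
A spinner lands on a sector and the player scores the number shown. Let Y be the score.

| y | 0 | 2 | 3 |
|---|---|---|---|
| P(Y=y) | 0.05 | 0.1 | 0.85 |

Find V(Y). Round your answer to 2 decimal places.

E[Y] = (0)(0.05) + (2)(0.1) + (3)(0.85) = 2.75
E[Y²] = (0)²(0.05) + (2)²(0.1) + (3)²(0.85) = 8.05
V(Y) = E[Y²] − (E[Y])² = 8.05 − (2.75)² = 0.4875

0.49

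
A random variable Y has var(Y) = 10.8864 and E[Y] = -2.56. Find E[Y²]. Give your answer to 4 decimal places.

17.4400

E[Y²] = var(Y) + (E[Y])² = 10.8864 + (-2.56)² = 17.44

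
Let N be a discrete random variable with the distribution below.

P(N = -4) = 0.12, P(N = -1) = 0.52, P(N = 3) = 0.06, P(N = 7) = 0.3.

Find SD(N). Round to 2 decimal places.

4.01

E[N] = (-4)(0.12) + (-1)(0.52) + (3)(0.06) + (7)(0.3) = 1.28
E[N²] = (-4)²(0.12) + (-1)²(0.52) + (3)²(0.06) + (7)²(0.3) = 17.68
Var(N) = E[N²] − (E[N])² = 17.68 − (1.28)² = 16.0416
SD(N) = √16.0416 ≈ 4.01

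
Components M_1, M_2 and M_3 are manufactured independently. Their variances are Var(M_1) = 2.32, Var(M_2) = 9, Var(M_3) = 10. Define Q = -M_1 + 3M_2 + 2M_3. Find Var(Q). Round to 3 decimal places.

By independence, Var(Q) = (-1)²Var(M_1) + (3)²Var(M_2) + (2)²Var(M_3)
= (-1)²·2.32 + (3)²·9 + (2)²·10 = 123.32

123.320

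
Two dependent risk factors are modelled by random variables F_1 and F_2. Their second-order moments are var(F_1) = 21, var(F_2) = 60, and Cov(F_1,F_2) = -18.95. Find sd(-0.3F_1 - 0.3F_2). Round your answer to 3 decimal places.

1.970

var(-0.3F_1 - 0.3F_2) = (-0.3)²·var(F_1) + (-0.3)²·var(F_2) + 2·(-0.3)·(-0.3)·Cov(F_1,F_2)
= 0.09·21 + 0.09·60 + 0.18·-18.95 = 3.879
sd(-0.3F_1 - 0.3F_2) = √3.879 ≈ 1.970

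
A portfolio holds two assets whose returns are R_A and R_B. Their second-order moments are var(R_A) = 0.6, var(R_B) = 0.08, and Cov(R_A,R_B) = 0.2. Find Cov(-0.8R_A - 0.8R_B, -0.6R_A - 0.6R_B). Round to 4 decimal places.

0.5184

Cov(-0.8R_A - 0.8R_B, -0.6R_A - 0.6R_B) = (-0.8)(-0.6)var(R_A) + (-0.8)(-0.6)var(R_B) + [(-0.8)(-0.6) + (-0.8)(-0.6)]Cov(R_A,R_B)
= 0.48·0.6 + 0.48·0.08 + 0.96·0.2 = 0.5184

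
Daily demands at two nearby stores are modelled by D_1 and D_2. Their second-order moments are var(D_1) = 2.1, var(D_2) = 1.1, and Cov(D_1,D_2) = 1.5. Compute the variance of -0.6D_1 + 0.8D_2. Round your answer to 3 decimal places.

0.020

var(-0.6D_1 + 0.8D_2) = (-0.6)²·var(D_1) + (0.8)²·var(D_2) + 2·(-0.6)·(0.8)·Cov(D_1,D_2)
= 0.36·2.1 + 0.64·1.1 + -0.96·1.5 = 0.02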